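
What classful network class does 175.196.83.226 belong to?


First octet: 175
Binary: 10101111
10xxxxxx -> Class B (128-191)
Class B, default mask 255.255.0.0 (/16)


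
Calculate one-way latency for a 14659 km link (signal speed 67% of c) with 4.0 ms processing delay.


Speed = 0.67 * 3e5 km/s = 201000 km/s
Propagation delay = 14659 / 201000 = 0.0729 s = 72.9303 ms
Processing delay = 4.0 ms
Total one-way latency = 76.9303 ms


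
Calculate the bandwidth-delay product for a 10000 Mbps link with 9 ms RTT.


BDP = bandwidth * RTT
= 10000 Mbps * 9 ms
= 10000 * 1e6 * 9 / 1000 bits
= 90000000 bits
= 11250000 bytes
= 10986.3281 KB
BDP = 90000000 bits (11250000 bytes)


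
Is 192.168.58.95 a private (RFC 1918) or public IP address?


RFC 1918 private ranges:
  10.0.0.0/8 (10.0.0.0 - 10.255.255.255)
  172.16.0.0/12 (172.16.0.0 - 172.31.255.255)
  192.168.0.0/16 (192.168.0.0 - 192.168.255.255)
Private (in 192.168.0.0/16)


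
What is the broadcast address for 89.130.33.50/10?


Network: 89.128.0.0/10
Host bits = 22
Set all host bits to 1:
Broadcast: 89.191.255.255


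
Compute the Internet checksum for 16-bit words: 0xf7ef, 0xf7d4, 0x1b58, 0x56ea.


Sum all words (with carry folding):
+ 0xf7ef = 0xf7ef
+ 0xf7d4 = 0xefc4
+ 0x1b58 = 0x0b1d
+ 0x56ea = 0x6207
One's complement: ~0x6207
Checksum = 0x9df8


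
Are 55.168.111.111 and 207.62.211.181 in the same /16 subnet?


Mask: 255.255.0.0
55.168.111.111 AND mask = 55.168.0.0
207.62.211.181 AND mask = 207.62.0.0
No, different subnets (55.168.0.0 vs 207.62.0.0)


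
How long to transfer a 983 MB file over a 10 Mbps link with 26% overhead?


Effective throughput = 10 * (1 - 26/100) = 7.4 Mbps
File size in Mb = 983 * 8 = 7864 Mb
Time = 7864 / 7.4
Time = 1062.7027 seconds


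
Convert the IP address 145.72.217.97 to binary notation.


145 = 10010001
72 = 01001000
217 = 11011001
97 = 01100001
Binary: 10010001.01001000.11011001.01100001


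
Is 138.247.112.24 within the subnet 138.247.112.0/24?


Subnet network: 138.247.112.0
Test IP AND mask: 138.247.112.0
Yes, 138.247.112.24 is in 138.247.112.0/24


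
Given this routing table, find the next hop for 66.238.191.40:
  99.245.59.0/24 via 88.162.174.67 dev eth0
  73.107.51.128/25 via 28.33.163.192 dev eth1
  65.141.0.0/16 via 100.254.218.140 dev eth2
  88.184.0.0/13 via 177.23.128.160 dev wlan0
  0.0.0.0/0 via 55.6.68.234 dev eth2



Longest prefix match for 66.238.191.40:
  /24 99.245.59.0: no
  /25 73.107.51.128: no
  /16 65.141.0.0: no
  /13 88.184.0.0: no
  /0 0.0.0.0: MATCH
Selected: next-hop 55.6.68.234 via eth2 (matched /0)


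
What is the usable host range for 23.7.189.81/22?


Network: 23.7.188.0
Broadcast: 23.7.191.255
First usable = network + 1
Last usable = broadcast - 1
Range: 23.7.188.1 to 23.7.191.254


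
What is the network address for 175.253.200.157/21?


IP:   10101111.11111101.11001000.10011101
Mask: 11111111.11111111.11111000.00000000
AND operation:
Net:  10101111.11111101.11001000.00000000
Network: 175.253.200.0/21


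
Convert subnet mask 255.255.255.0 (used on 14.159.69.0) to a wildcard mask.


Subnet mask: 255.255.255.0
Wildcard = 255.255.255.255 - subnet mask
255 - 255 = 0
255 - 255 = 0
255 - 255 = 0
255 - 0 = 255
Wildcard: 0.0.0.255


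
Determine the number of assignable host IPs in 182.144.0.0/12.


Host bits = 32 - 12 = 20
Total addresses = 2^20 = 1048576
Usable = total - 2 (network and broadcast)
Usable hosts: 1048574


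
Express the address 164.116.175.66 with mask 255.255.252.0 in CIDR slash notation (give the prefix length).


Binary: 11111111.11111111.11111100.00000000
Count leading 1s
Prefix: /22


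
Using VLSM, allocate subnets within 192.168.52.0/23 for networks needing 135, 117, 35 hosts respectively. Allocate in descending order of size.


135 hosts -> /24 (254 usable): 192.168.52.0/24
117 hosts -> /25 (126 usable): 192.168.53.0/25
35 hosts -> /26 (62 usable): 192.168.53.128/26
Allocation: 192.168.52.0/24 (135 hosts, 254 usable); 192.168.53.0/25 (117 hosts, 126 usable); 192.168.53.128/26 (35 hosts, 62 usable)


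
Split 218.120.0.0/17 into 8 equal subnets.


New prefix = 17 + 3 = 20
Each subnet has 4096 addresses
  218.120.0.0/20
  218.120.16.0/20
  218.120.32.0/20
  218.120.48.0/20
  218.120.64.0/20
  218.120.80.0/20
  218.120.96.0/20
  218.120.112.0/20
Subnets: 218.120.0.0/20, 218.120.16.0/20, 218.120.32.0/20, 218.120.48.0/20, 218.120.64.0/20, 218.120.80.0/20, 218.120.96.0/20, 218.120.112.0/20


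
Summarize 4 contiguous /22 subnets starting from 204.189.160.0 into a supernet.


Original prefix: /22
Number of subnets: 4 = 2^2
New prefix = 22 - 2 = 20
Supernet: 204.189.160.0/20


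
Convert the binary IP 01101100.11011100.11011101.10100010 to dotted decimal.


01101100 = 108
11011100 = 220
11011101 = 221
10100010 = 162
IP: 108.220.221.162


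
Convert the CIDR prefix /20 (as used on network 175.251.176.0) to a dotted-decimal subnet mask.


/20 means 20 network bits, 12 host bits
Binary: 11111111111111111111000000000000
Mask: 255.255.240.0


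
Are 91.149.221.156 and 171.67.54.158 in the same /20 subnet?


Mask: 255.255.240.0
91.149.221.156 AND mask = 91.149.208.0
171.67.54.158 AND mask = 171.67.48.0
No, different subnets (91.149.208.0 vs 171.67.48.0)


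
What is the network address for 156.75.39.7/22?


IP:   10011100.01001011.00100111.00000111
Mask: 11111111.11111111.11111100.00000000
AND operation:
Net:  10011100.01001011.00100100.00000000
Network: 156.75.36.0/22


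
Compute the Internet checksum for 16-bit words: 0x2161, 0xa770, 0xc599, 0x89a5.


Sum all words (with carry folding):
+ 0x2161 = 0x2161
+ 0xa770 = 0xc8d1
+ 0xc599 = 0x8e6b
+ 0x89a5 = 0x1811
One's complement: ~0x1811
Checksum = 0xe7ee


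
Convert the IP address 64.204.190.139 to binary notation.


64 = 01000000
204 = 11001100
190 = 10111110
139 = 10001011
Binary: 01000000.11001100.10111110.10001011


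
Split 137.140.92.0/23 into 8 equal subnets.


New prefix = 23 + 3 = 26
Each subnet has 64 addresses
  137.140.92.0/26
  137.140.92.64/26
  137.140.92.128/26
  137.140.92.192/26
  137.140.93.0/26
  137.140.93.64/26
  137.140.93.128/26
  137.140.93.192/26
Subnets: 137.140.92.0/26, 137.140.92.64/26, 137.140.92.128/26, 137.140.92.192/26, 137.140.93.0/26, 137.140.93.64/26, 137.140.93.128/26, 137.140.93.192/26


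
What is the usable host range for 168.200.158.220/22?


Network: 168.200.156.0
Broadcast: 168.200.159.255
First usable = network + 1
Last usable = broadcast - 1
Range: 168.200.156.1 to 168.200.159.254


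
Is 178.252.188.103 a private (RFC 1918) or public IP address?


RFC 1918 private ranges:
  10.0.0.0/8 (10.0.0.0 - 10.255.255.255)
  172.16.0.0/12 (172.16.0.0 - 172.31.255.255)
  192.168.0.0/16 (192.168.0.0 - 192.168.255.255)
Public (not in any RFC 1918 range)


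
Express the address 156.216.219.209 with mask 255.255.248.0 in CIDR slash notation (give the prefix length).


Binary: 11111111.11111111.11111000.00000000
Count leading 1s
Prefix: /21


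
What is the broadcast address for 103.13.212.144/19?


Network: 103.13.192.0/19
Host bits = 13
Set all host bits to 1:
Broadcast: 103.13.223.255


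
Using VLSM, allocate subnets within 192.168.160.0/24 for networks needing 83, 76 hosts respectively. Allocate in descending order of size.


83 hosts -> /25 (126 usable): 192.168.160.0/25
76 hosts -> /25 (126 usable): 192.168.160.128/25
Allocation: 192.168.160.0/25 (83 hosts, 126 usable); 192.168.160.128/25 (76 hosts, 126 usable)


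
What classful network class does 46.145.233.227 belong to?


First octet: 46
Binary: 00101110
0xxxxxxx -> Class A (1-126)
Class A, default mask 255.0.0.0 (/8)


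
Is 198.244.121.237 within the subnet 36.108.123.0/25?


Subnet network: 36.108.123.0
Test IP AND mask: 198.244.121.128
No, 198.244.121.237 is not in 36.108.123.0/25


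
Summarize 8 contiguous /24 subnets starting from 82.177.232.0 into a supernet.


Original prefix: /24
Number of subnets: 8 = 2^3
New prefix = 24 - 3 = 21
Supernet: 82.177.232.0/21


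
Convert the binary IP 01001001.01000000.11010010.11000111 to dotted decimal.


01001001 = 73
01000000 = 64
11010010 = 210
11000111 = 199
IP: 73.64.210.199


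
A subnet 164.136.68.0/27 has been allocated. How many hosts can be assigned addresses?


Host bits = 32 - 27 = 5
Total addresses = 2^5 = 32
Usable = total - 2 (network and broadcast)
Usable hosts: 30


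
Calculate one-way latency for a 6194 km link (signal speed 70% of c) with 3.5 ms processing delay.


Speed = 0.7 * 3e5 km/s = 210000 km/s
Propagation delay = 6194 / 210000 = 0.0295 s = 29.4952 ms
Processing delay = 3.5 ms
Total one-way latency = 32.9952 ms


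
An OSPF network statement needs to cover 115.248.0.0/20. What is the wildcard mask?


Subnet mask: 255.255.240.0
Wildcard = 255.255.255.255 - subnet mask
255 - 255 = 0
255 - 255 = 0
255 - 240 = 15
255 - 0 = 255
Wildcard: 0.0.15.255


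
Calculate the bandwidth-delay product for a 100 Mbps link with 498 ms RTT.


BDP = bandwidth * RTT
= 100 Mbps * 498 ms
= 100 * 1e6 * 498 / 1000 bits
= 49800000 bits
= 6225000 bytes
= 6079.1016 KB
BDP = 49800000 bits (6225000 bytes)


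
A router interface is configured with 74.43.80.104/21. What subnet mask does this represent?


/21 means 21 network bits, 11 host bits
Binary: 11111111111111111111100000000000
Mask: 255.255.248.0


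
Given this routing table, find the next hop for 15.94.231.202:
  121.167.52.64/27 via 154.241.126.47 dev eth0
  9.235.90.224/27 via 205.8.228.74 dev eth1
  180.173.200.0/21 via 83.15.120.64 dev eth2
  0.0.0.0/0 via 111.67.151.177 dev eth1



Longest prefix match for 15.94.231.202:
  /27 121.167.52.64: no
  /27 9.235.90.224: no
  /21 180.173.200.0: no
  /0 0.0.0.0: MATCH
Selected: next-hop 111.67.151.177 via eth1 (matched /0)


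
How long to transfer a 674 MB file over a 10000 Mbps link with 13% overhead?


Effective throughput = 10000 * (1 - 13/100) = 8700 Mbps
File size in Mb = 674 * 8 = 5392 Mb
Time = 5392 / 8700
Time = 0.6198 seconds


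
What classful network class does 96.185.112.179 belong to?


First octet: 96
Binary: 01100000
0xxxxxxx -> Class A (1-126)
Class A, default mask 255.0.0.0 (/8)


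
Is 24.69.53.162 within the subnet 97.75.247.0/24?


Subnet network: 97.75.247.0
Test IP AND mask: 24.69.53.0
No, 24.69.53.162 is not in 97.75.247.0/24


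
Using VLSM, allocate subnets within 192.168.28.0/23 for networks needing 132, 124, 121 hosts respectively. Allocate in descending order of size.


132 hosts -> /24 (254 usable): 192.168.28.0/24
124 hosts -> /25 (126 usable): 192.168.29.0/25
121 hosts -> /25 (126 usable): 192.168.29.128/25
Allocation: 192.168.28.0/24 (132 hosts, 254 usable); 192.168.29.0/25 (124 hosts, 126 usable); 192.168.29.128/25 (121 hosts, 126 usable)


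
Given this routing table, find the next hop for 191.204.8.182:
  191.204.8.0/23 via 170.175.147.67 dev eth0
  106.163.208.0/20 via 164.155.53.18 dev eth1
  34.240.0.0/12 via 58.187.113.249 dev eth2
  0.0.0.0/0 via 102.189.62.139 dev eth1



Longest prefix match for 191.204.8.182:
  /23 191.204.8.0: MATCH
  /20 106.163.208.0: no
  /12 34.240.0.0: no
  /0 0.0.0.0: MATCH
Selected: next-hop 170.175.147.67 via eth0 (matched /23)


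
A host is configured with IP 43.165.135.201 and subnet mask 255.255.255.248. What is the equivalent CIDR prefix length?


Binary: 11111111.11111111.11111111.11111000
Count leading 1s
Prefix: /29


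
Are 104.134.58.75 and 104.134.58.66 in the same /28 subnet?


Mask: 255.255.255.240
104.134.58.75 AND mask = 104.134.58.64
104.134.58.66 AND mask = 104.134.58.64
Yes, same subnet (104.134.58.64)


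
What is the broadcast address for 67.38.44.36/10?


Network: 67.0.0.0/10
Host bits = 22
Set all host bits to 1:
Broadcast: 67.63.255.255


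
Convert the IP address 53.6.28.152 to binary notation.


53 = 00110101
6 = 00000110
28 = 00011100
152 = 10011000
Binary: 00110101.00000110.00011100.10011000


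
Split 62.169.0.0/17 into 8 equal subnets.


New prefix = 17 + 3 = 20
Each subnet has 4096 addresses
  62.169.0.0/20
  62.169.16.0/20
  62.169.32.0/20
  62.169.48.0/20
  62.169.64.0/20
  62.169.80.0/20
  62.169.96.0/20
  62.169.112.0/20
Subnets: 62.169.0.0/20, 62.169.16.0/20, 62.169.32.0/20, 62.169.48.0/20, 62.169.64.0/20, 62.169.80.0/20, 62.169.96.0/20, 62.169.112.0/20


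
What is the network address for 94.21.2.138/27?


IP:   01011110.00010101.00000010.10001010
Mask: 11111111.11111111.11111111.11100000
AND operation:
Net:  01011110.00010101.00000010.10000000
Network: 94.21.2.128/27


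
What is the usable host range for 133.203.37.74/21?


Network: 133.203.32.0
Broadcast: 133.203.39.255
First usable = network + 1
Last usable = broadcast - 1
Range: 133.203.32.1 to 133.203.39.254


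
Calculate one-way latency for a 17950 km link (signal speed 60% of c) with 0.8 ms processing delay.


Speed = 0.6 * 3e5 km/s = 180000 km/s
Propagation delay = 17950 / 180000 = 0.0997 s = 99.7222 ms
Processing delay = 0.8 ms
Total one-way latency = 100.5222 ms


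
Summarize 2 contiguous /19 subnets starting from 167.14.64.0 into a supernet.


Original prefix: /19
Number of subnets: 2 = 2^1
New prefix = 19 - 1 = 18
Supernet: 167.14.64.0/18


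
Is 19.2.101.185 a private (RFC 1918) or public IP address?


RFC 1918 private ranges:
  10.0.0.0/8 (10.0.0.0 - 10.255.255.255)
  172.16.0.0/12 (172.16.0.0 - 172.31.255.255)
  192.168.0.0/16 (192.168.0.0 - 192.168.255.255)
Public (not in any RFC 1918 range)


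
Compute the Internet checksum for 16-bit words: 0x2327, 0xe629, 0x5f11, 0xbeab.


Sum all words (with carry folding):
+ 0x2327 = 0x2327
+ 0xe629 = 0x0951
+ 0x5f11 = 0x6862
+ 0xbeab = 0x270e
One's complement: ~0x270e
Checksum = 0xd8f1


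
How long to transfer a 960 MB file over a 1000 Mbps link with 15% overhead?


Effective throughput = 1000 * (1 - 15/100) = 850 Mbps
File size in Mb = 960 * 8 = 7680 Mb
Time = 7680 / 850
Time = 9.0353 seconds


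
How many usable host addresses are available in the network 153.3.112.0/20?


Host bits = 32 - 20 = 12
Total addresses = 2^12 = 4096
Usable = total - 2 (network and broadcast)
Usable hosts: 4094


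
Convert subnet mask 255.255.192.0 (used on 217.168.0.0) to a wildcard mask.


Subnet mask: 255.255.192.0
Wildcard = 255.255.255.255 - subnet mask
255 - 255 = 0
255 - 255 = 0
255 - 192 = 63
255 - 0 = 255
Wildcard: 0.0.63.255


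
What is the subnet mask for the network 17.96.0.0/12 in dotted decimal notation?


/12 means 12 network bits, 20 host bits
Binary: 11111111111100000000000000000000
Mask: 255.240.0.0


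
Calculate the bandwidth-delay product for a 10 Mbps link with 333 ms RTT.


BDP = bandwidth * RTT
= 10 Mbps * 333 ms
= 10 * 1e6 * 333 / 1000 bits
= 3330000 bits
= 416250 bytes
= 406.4941 KB
BDP = 3330000 bits (416250 bytes)


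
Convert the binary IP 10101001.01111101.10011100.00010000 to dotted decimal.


10101001 = 169
01111101 = 125
10011100 = 156
00010000 = 16
IP: 169.125.156.16


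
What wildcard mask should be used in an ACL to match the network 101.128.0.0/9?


Subnet mask: 255.128.0.0
Wildcard = 255.255.255.255 - subnet mask
255 - 255 = 0
255 - 128 = 127
255 - 0 = 255
255 - 0 = 255
Wildcard: 0.127.255.255


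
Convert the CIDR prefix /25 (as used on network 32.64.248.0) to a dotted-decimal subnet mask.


/25 means 25 network bits, 7 host bits
Binary: 11111111111111111111111110000000
Mask: 255.255.255.128


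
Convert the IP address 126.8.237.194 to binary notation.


126 = 01111110
8 = 00001000
237 = 11101101
194 = 11000010
Binary: 01111110.00001000.11101101.11000010


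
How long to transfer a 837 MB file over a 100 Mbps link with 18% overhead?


Effective throughput = 100 * (1 - 18/100) = 82 Mbps
File size in Mb = 837 * 8 = 6696 Mb
Time = 6696 / 82
Time = 81.6585 seconds


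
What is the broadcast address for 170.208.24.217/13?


Network: 170.208.0.0/13
Host bits = 19
Set all host bits to 1:
Broadcast: 170.215.255.255


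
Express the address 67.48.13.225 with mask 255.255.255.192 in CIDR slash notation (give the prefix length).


Binary: 11111111.11111111.11111111.11000000
Count leading 1s
Prefix: /26


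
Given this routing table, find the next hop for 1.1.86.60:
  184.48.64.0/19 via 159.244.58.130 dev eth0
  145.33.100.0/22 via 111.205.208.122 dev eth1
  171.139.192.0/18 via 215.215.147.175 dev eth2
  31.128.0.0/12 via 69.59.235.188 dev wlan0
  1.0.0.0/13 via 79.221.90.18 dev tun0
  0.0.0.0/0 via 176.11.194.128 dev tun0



Longest prefix match for 1.1.86.60:
  /19 184.48.64.0: no
  /22 145.33.100.0: no
  /18 171.139.192.0: no
  /12 31.128.0.0: no
  /13 1.0.0.0: MATCH
  /0 0.0.0.0: MATCH
Selected: next-hop 79.221.90.18 via tun0 (matched /13)


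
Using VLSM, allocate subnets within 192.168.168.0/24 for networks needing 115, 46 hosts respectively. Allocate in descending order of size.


115 hosts -> /25 (126 usable): 192.168.168.0/25
46 hosts -> /26 (62 usable): 192.168.168.128/26
Allocation: 192.168.168.0/25 (115 hosts, 126 usable); 192.168.168.128/26 (46 hosts, 62 usable)


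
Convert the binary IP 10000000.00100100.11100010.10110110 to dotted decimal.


10000000 = 128
00100100 = 36
11100010 = 226
10110110 = 182
IP: 128.36.226.182


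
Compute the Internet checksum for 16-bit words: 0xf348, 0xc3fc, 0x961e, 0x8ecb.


Sum all words (with carry folding):
+ 0xf348 = 0xf348
+ 0xc3fc = 0xb745
+ 0x961e = 0x4d64
+ 0x8ecb = 0xdc2f
One's complement: ~0xdc2f
Checksum = 0x23d0


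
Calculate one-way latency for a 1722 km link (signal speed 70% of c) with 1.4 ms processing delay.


Speed = 0.7 * 3e5 km/s = 210000 km/s
Propagation delay = 1722 / 210000 = 0.0082 s = 8.2 ms
Processing delay = 1.4 ms
Total one-way latency = 9.6 ms


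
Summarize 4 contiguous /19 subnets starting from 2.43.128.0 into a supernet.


Original prefix: /19
Number of subnets: 4 = 2^2
New prefix = 19 - 2 = 17
Supernet: 2.43.128.0/17


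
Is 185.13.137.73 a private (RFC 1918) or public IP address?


RFC 1918 private ranges:
  10.0.0.0/8 (10.0.0.0 - 10.255.255.255)
  172.16.0.0/12 (172.16.0.0 - 172.31.255.255)
  192.168.0.0/16 (192.168.0.0 - 192.168.255.255)
Public (not in any RFC 1918 range)


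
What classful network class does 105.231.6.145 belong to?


First octet: 105
Binary: 01101001
0xxxxxxx -> Class A (1-126)
Class A, default mask 255.0.0.0 (/8)


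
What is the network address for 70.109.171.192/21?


IP:   01000110.01101101.10101011.11000000
Mask: 11111111.11111111.11111000.00000000
AND operation:
Net:  01000110.01101101.10101000.00000000
Network: 70.109.168.0/21


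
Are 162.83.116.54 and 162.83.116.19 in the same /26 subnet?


Mask: 255.255.255.192
162.83.116.54 AND mask = 162.83.116.0
162.83.116.19 AND mask = 162.83.116.0
Yes, same subnet (162.83.116.0)


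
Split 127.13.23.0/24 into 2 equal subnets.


New prefix = 24 + 1 = 25
Each subnet has 128 addresses
  127.13.23.0/25
  127.13.23.128/25
Subnets: 127.13.23.0/25, 127.13.23.128/25


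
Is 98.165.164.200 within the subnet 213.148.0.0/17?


Subnet network: 213.148.0.0
Test IP AND mask: 98.165.128.0
No, 98.165.164.200 is not in 213.148.0.0/17


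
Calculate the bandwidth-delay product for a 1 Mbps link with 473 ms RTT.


BDP = bandwidth * RTT
= 1 Mbps * 473 ms
= 1 * 1e6 * 473 / 1000 bits
= 473000 bits
= 59125 bytes
= 57.7393 KB
BDP = 473000 bits (59125 bytes)


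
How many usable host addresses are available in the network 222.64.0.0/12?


Host bits = 32 - 12 = 20
Total addresses = 2^20 = 1048576
Usable = total - 2 (network and broadcast)
Usable hosts: 1048574


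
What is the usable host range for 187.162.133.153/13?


Network: 187.160.0.0
Broadcast: 187.167.255.255
First usable = network + 1
Last usable = broadcast - 1
Range: 187.160.0.1 to 187.167.255.254


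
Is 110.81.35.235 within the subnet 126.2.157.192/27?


Subnet network: 126.2.157.192
Test IP AND mask: 110.81.35.224
No, 110.81.35.235 is not in 126.2.157.192/27


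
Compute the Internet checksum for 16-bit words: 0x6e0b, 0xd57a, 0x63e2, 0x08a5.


Sum all words (with carry folding):
+ 0x6e0b = 0x6e0b
+ 0xd57a = 0x4386
+ 0x63e2 = 0xa768
+ 0x08a5 = 0xb00d
One's complement: ~0xb00d
Checksum = 0x4ff2


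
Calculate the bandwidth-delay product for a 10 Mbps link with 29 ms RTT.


BDP = bandwidth * RTT
= 10 Mbps * 29 ms
= 10 * 1e6 * 29 / 1000 bits
= 290000 bits
= 36250 bytes
= 35.4004 KB
BDP = 290000 bits (36250 bytes)


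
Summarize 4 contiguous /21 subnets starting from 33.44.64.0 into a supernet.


Original prefix: /21
Number of subnets: 4 = 2^2
New prefix = 21 - 2 = 19
Supernet: 33.44.64.0/19


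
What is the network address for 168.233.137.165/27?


IP:   10101000.11101001.10001001.10100101
Mask: 11111111.11111111.11111111.11100000
AND operation:
Net:  10101000.11101001.10001001.10100000
Network: 168.233.137.160/27


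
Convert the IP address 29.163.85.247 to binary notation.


29 = 00011101
163 = 10100011
85 = 01010101
247 = 11110111
Binary: 00011101.10100011.01010101.11110111


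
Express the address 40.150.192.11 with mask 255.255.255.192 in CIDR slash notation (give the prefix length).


Binary: 11111111.11111111.11111111.11000000
Count leading 1s
Prefix: /26


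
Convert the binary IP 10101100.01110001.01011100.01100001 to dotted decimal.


10101100 = 172
01110001 = 113
01011100 = 92
01100001 = 97
IP: 172.113.92.97


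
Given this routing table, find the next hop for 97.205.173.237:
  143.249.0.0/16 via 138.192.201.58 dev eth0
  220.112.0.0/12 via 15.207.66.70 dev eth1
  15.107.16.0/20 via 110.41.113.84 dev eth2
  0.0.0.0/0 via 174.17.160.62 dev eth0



Longest prefix match for 97.205.173.237:
  /16 143.249.0.0: no
  /12 220.112.0.0: no
  /20 15.107.16.0: no
  /0 0.0.0.0: MATCH
Selected: next-hop 174.17.160.62 via eth0 (matched /0)


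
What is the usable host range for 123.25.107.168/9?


Network: 123.0.0.0
Broadcast: 123.127.255.255
First usable = network + 1
Last usable = broadcast - 1
Range: 123.0.0.1 to 123.127.255.254


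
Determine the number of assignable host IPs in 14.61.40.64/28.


Host bits = 32 - 28 = 4
Total addresses = 2^4 = 16
Usable = total - 2 (network and broadcast)
Usable hosts: 14


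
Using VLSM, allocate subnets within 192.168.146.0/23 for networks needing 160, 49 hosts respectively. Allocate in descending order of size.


160 hosts -> /24 (254 usable): 192.168.146.0/24
49 hosts -> /26 (62 usable): 192.168.147.0/26
Allocation: 192.168.146.0/24 (160 hosts, 254 usable); 192.168.147.0/26 (49 hosts, 62 usable)


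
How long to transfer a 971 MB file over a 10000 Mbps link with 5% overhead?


Effective throughput = 10000 * (1 - 5/100) = 9500 Mbps
File size in Mb = 971 * 8 = 7768 Mb
Time = 7768 / 9500
Time = 0.8177 seconds


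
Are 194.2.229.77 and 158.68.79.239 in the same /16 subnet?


Mask: 255.255.0.0
194.2.229.77 AND mask = 194.2.0.0
158.68.79.239 AND mask = 158.68.0.0
No, different subnets (194.2.0.0 vs 158.68.0.0)


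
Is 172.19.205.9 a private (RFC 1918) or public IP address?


RFC 1918 private ranges:
  10.0.0.0/8 (10.0.0.0 - 10.255.255.255)
  172.16.0.0/12 (172.16.0.0 - 172.31.255.255)
  192.168.0.0/16 (192.168.0.0 - 192.168.255.255)
Private (in 172.16.0.0/12)


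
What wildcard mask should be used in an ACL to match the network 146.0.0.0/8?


Subnet mask: 255.0.0.0
Wildcard = 255.255.255.255 - subnet mask
255 - 255 = 0
255 - 0 = 255
255 - 0 = 255
255 - 0 = 255
Wildcard: 0.255.255.255


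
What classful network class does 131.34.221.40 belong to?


First octet: 131
Binary: 10000011
10xxxxxx -> Class B (128-191)
Class B, default mask 255.255.0.0 (/16)


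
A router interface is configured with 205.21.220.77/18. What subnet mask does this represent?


/18 means 18 network bits, 14 host bits
Binary: 11111111111111111100000000000000
Mask: 255.255.192.0


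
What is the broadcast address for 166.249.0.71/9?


Network: 166.128.0.0/9
Host bits = 23
Set all host bits to 1:
Broadcast: 166.255.255.255


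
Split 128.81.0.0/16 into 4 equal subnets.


New prefix = 16 + 2 = 18
Each subnet has 16384 addresses
  128.81.0.0/18
  128.81.64.0/18
  128.81.128.0/18
  128.81.192.0/18
Subnets: 128.81.0.0/18, 128.81.64.0/18, 128.81.128.0/18, 128.81.192.0/18


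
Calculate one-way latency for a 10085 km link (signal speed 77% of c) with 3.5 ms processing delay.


Speed = 0.77 * 3e5 km/s = 231000 km/s
Propagation delay = 10085 / 231000 = 0.0437 s = 43.658 ms
Processing delay = 3.5 ms
Total one-way latency = 47.158 ms


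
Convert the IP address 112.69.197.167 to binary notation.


112 = 01110000
69 = 01000101
197 = 11000101
167 = 10100111
Binary: 01110000.01000101.11000101.10100111


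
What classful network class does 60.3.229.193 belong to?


First octet: 60
Binary: 00111100
0xxxxxxx -> Class A (1-126)
Class A, default mask 255.0.0.0 (/8)


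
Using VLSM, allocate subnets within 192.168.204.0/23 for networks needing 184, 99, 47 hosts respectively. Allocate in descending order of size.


184 hosts -> /24 (254 usable): 192.168.204.0/24
99 hosts -> /25 (126 usable): 192.168.205.0/25
47 hosts -> /26 (62 usable): 192.168.205.128/26
Allocation: 192.168.204.0/24 (184 hosts, 254 usable); 192.168.205.0/25 (99 hosts, 126 usable); 192.168.205.128/26 (47 hosts, 62 usable)


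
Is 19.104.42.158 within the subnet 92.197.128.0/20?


Subnet network: 92.197.128.0
Test IP AND mask: 19.104.32.0
No, 19.104.42.158 is not in 92.197.128.0/20


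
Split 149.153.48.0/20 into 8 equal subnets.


New prefix = 20 + 3 = 23
Each subnet has 512 addresses
  149.153.48.0/23
  149.153.50.0/23
  149.153.52.0/23
  149.153.54.0/23
  149.153.56.0/23
  149.153.58.0/23
  149.153.60.0/23
  149.153.62.0/23
Subnets: 149.153.48.0/23, 149.153.50.0/23, 149.153.52.0/23, 149.153.54.0/23, 149.153.56.0/23, 149.153.58.0/23, 149.153.60.0/23, 149.153.62.0/23


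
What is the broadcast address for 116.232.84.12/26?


Network: 116.232.84.0/26
Host bits = 6
Set all host bits to 1:
Broadcast: 116.232.84.63


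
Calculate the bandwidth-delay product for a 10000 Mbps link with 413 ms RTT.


BDP = bandwidth * RTT
= 10000 Mbps * 413 ms
= 10000 * 1e6 * 413 / 1000 bits
= 4130000000 bits
= 516250000 bytes
= 504150.3906 KB
BDP = 4130000000 bits (516250000 bytes)


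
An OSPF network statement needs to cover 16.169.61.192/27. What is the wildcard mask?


Subnet mask: 255.255.255.224
Wildcard = 255.255.255.255 - subnet mask
255 - 255 = 0
255 - 255 = 0
255 - 255 = 0
255 - 224 = 31
Wildcard: 0.0.0.31


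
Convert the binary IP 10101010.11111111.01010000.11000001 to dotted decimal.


10101010 = 170
11111111 = 255
01010000 = 80
11000001 = 193
IP: 170.255.80.193


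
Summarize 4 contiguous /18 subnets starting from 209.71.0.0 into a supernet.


Original prefix: /18
Number of subnets: 4 = 2^2
New prefix = 18 - 2 = 16
Supernet: 209.71.0.0/16


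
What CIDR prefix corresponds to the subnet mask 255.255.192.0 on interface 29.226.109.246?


Binary: 11111111.11111111.11000000.00000000
Count leading 1s
Prefix: /18


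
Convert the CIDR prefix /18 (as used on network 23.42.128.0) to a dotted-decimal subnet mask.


/18 means 18 network bits, 14 host bits
Binary: 11111111111111111100000000000000
Mask: 255.255.192.0


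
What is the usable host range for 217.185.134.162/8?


Network: 217.0.0.0
Broadcast: 217.255.255.255
First usable = network + 1
Last usable = broadcast - 1
Range: 217.0.0.1 to 217.255.255.254


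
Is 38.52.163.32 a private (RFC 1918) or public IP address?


RFC 1918 private ranges:
  10.0.0.0/8 (10.0.0.0 - 10.255.255.255)
  172.16.0.0/12 (172.16.0.0 - 172.31.255.255)
  192.168.0.0/16 (192.168.0.0 - 192.168.255.255)
Public (not in any RFC 1918 range)


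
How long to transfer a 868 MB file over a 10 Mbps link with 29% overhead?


Effective throughput = 10 * (1 - 29/100) = 7.1 Mbps
File size in Mb = 868 * 8 = 6944 Mb
Time = 6944 / 7.1
Time = 978.0282 seconds


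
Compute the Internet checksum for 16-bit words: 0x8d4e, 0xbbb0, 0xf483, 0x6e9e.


Sum all words (with carry folding):
+ 0x8d4e = 0x8d4e
+ 0xbbb0 = 0x48ff
+ 0xf483 = 0x3d83
+ 0x6e9e = 0xac21
One's complement: ~0xac21
Checksum = 0x53de


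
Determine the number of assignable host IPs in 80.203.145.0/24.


Host bits = 32 - 24 = 8
Total addresses = 2^8 = 256
Usable = total - 2 (network and broadcast)
Usable hosts: 254


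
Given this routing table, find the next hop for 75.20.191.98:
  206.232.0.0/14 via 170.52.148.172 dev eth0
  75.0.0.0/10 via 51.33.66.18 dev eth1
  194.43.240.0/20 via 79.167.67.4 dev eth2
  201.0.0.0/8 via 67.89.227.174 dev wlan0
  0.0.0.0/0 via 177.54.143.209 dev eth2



Longest prefix match for 75.20.191.98:
  /14 206.232.0.0: no
  /10 75.0.0.0: MATCH
  /20 194.43.240.0: no
  /8 201.0.0.0: no
  /0 0.0.0.0: MATCH
Selected: next-hop 51.33.66.18 via eth1 (matched /10)


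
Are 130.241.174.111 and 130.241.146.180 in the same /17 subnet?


Mask: 255.255.128.0
130.241.174.111 AND mask = 130.241.128.0
130.241.146.180 AND mask = 130.241.128.0
Yes, same subnet (130.241.128.0)


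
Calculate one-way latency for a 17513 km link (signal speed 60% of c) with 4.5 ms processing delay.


Speed = 0.6 * 3e5 km/s = 180000 km/s
Propagation delay = 17513 / 180000 = 0.0973 s = 97.2944 ms
Processing delay = 4.5 ms
Total one-way latency = 101.7944 ms


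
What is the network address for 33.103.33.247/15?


IP:   00100001.01100111.00100001.11110111
Mask: 11111111.11111110.00000000.00000000
AND operation:
Net:  00100001.01100110.00000000.00000000
Network: 33.102.0.0/15


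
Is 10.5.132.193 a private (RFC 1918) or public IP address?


RFC 1918 private ranges:
  10.0.0.0/8 (10.0.0.0 - 10.255.255.255)
  172.16.0.0/12 (172.16.0.0 - 172.31.255.255)
  192.168.0.0/16 (192.168.0.0 - 192.168.255.255)
Private (in 10.0.0.0/8)


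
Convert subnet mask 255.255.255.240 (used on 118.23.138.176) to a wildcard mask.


Subnet mask: 255.255.255.240
Wildcard = 255.255.255.255 - subnet mask
255 - 255 = 0
255 - 255 = 0
255 - 255 = 0
255 - 240 = 15
Wildcard: 0.0.0.15


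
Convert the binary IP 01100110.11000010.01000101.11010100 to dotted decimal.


01100110 = 102
11000010 = 194
01000101 = 69
11010100 = 212
IP: 102.194.69.212


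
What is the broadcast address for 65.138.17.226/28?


Network: 65.138.17.224/28
Host bits = 4
Set all host bits to 1:
Broadcast: 65.138.17.239


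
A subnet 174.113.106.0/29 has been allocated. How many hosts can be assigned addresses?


Host bits = 32 - 29 = 3
Total addresses = 2^3 = 8
Usable = total - 2 (network and broadcast)
Usable hosts: 6


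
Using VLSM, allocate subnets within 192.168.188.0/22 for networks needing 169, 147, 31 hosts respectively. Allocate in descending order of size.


169 hosts -> /24 (254 usable): 192.168.188.0/24
147 hosts -> /24 (254 usable): 192.168.189.0/24
31 hosts -> /26 (62 usable): 192.168.190.0/26
Allocation: 192.168.188.0/24 (169 hosts, 254 usable); 192.168.189.0/24 (147 hosts, 254 usable); 192.168.190.0/26 (31 hosts, 62 usable)


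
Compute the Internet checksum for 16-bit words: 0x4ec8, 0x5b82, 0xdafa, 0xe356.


Sum all words (with carry folding):
+ 0x4ec8 = 0x4ec8
+ 0x5b82 = 0xaa4a
+ 0xdafa = 0x8545
+ 0xe356 = 0x689c
One's complement: ~0x689c
Checksum = 0x9763


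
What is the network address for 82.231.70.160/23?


IP:   01010010.11100111.01000110.10100000
Mask: 11111111.11111111.11111110.00000000
AND operation:
Net:  01010010.11100111.01000110.00000000
Network: 82.231.70.0/23


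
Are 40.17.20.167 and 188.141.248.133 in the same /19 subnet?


Mask: 255.255.224.0
40.17.20.167 AND mask = 40.17.0.0
188.141.248.133 AND mask = 188.141.224.0
No, different subnets (40.17.0.0 vs 188.141.224.0)


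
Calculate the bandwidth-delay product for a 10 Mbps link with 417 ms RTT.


BDP = bandwidth * RTT
= 10 Mbps * 417 ms
= 10 * 1e6 * 417 / 1000 bits
= 4170000 bits
= 521250 bytes
= 509.0332 KB
BDP = 4170000 bits (521250 bytes)


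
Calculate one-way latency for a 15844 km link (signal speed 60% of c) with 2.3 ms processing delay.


Speed = 0.6 * 3e5 km/s = 180000 km/s
Propagation delay = 15844 / 180000 = 0.088 s = 88.0222 ms
Processing delay = 2.3 ms
Total one-way latency = 90.3222 ms


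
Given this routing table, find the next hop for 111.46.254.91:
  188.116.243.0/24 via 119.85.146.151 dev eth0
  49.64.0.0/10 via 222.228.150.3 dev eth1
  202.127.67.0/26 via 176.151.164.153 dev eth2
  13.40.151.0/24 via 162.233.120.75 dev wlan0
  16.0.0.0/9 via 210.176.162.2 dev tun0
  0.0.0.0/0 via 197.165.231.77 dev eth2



Longest prefix match for 111.46.254.91:
  /24 188.116.243.0: no
  /10 49.64.0.0: no
  /26 202.127.67.0: no
  /24 13.40.151.0: no
  /9 16.0.0.0: no
  /0 0.0.0.0: MATCH
Selected: next-hop 197.165.231.77 via eth2 (matched /0)


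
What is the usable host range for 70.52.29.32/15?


Network: 70.52.0.0
Broadcast: 70.53.255.255
First usable = network + 1
Last usable = broadcast - 1
Range: 70.52.0.1 to 70.53.255.254


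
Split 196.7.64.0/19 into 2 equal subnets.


New prefix = 19 + 1 = 20
Each subnet has 4096 addresses
  196.7.64.0/20
  196.7.80.0/20
Subnets: 196.7.64.0/20, 196.7.80.0/20


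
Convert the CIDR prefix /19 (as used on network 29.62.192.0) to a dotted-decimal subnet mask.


/19 means 19 network bits, 13 host bits
Binary: 11111111111111111110000000000000
Mask: 255.255.224.0


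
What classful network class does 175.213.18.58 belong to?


First octet: 175
Binary: 10101111
10xxxxxx -> Class B (128-191)
Class B, default mask 255.255.0.0 (/16)


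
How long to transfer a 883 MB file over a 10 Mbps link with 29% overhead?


Effective throughput = 10 * (1 - 29/100) = 7.1 Mbps
File size in Mb = 883 * 8 = 7064 Mb
Time = 7064 / 7.1
Time = 994.9296 seconds


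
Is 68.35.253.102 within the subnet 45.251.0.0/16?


Subnet network: 45.251.0.0
Test IP AND mask: 68.35.0.0
No, 68.35.253.102 is not in 45.251.0.0/16


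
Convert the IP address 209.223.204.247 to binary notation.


209 = 11010001
223 = 11011111
204 = 11001100
247 = 11110111
Binary: 11010001.11011111.11001100.11110111


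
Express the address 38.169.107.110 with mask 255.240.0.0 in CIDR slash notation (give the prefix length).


Binary: 11111111.11110000.00000000.00000000
Count leading 1s
Prefix: /12


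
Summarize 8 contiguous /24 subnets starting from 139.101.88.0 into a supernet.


Original prefix: /24
Number of subnets: 8 = 2^3
New prefix = 24 - 3 = 21
Supernet: 139.101.88.0/21


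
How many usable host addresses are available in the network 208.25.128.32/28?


Host bits = 32 - 28 = 4
Total addresses = 2^4 = 16
Usable = total - 2 (network and broadcast)
Usable hosts: 14


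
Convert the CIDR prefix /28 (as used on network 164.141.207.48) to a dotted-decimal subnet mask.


/28 means 28 network bits, 4 host bits
Binary: 11111111111111111111111111110000
Mask: 255.255.255.240


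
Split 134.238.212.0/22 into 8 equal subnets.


New prefix = 22 + 3 = 25
Each subnet has 128 addresses
  134.238.212.0/25
  134.238.212.128/25
  134.238.213.0/25
  134.238.213.128/25
  134.238.214.0/25
  134.238.214.128/25
  134.238.215.0/25
  134.238.215.128/25
Subnets: 134.238.212.0/25, 134.238.212.128/25, 134.238.213.0/25, 134.238.213.128/25, 134.238.214.0/25, 134.238.214.128/25, 134.238.215.0/25, 134.238.215.128/25


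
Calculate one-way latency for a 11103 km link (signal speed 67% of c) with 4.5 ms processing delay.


Speed = 0.67 * 3e5 km/s = 201000 km/s
Propagation delay = 11103 / 201000 = 0.0552 s = 55.2388 ms
Processing delay = 4.5 ms
Total one-way latency = 59.7388 ms


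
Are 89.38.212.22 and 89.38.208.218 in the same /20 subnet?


Mask: 255.255.240.0
89.38.212.22 AND mask = 89.38.208.0
89.38.208.218 AND mask = 89.38.208.0
Yes, same subnet (89.38.208.0)


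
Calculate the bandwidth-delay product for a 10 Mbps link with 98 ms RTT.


BDP = bandwidth * RTT
= 10 Mbps * 98 ms
= 10 * 1e6 * 98 / 1000 bits
= 980000 bits
= 122500 bytes
= 119.6289 KB
BDP = 980000 bits (122500 bytes)


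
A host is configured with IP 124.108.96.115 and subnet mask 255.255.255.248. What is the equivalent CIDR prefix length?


Binary: 11111111.11111111.11111111.11111000
Count leading 1s
Prefix: /29


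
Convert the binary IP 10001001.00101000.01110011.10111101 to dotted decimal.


10001001 = 137
00101000 = 40
01110011 = 115
10111101 = 189
IP: 137.40.115.189


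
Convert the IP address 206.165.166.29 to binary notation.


206 = 11001110
165 = 10100101
166 = 10100110
29 = 00011101
Binary: 11001110.10100101.10100110.00011101


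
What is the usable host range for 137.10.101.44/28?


Network: 137.10.101.32
Broadcast: 137.10.101.47
First usable = network + 1
Last usable = broadcast - 1
Range: 137.10.101.33 to 137.10.101.46


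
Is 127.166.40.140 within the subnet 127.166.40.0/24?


Subnet network: 127.166.40.0
Test IP AND mask: 127.166.40.0
Yes, 127.166.40.140 is in 127.166.40.0/24


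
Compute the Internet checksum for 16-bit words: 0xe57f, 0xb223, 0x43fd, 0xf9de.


Sum all words (with carry folding):
+ 0xe57f = 0xe57f
+ 0xb223 = 0x97a3
+ 0x43fd = 0xdba0
+ 0xf9de = 0xd57f
One's complement: ~0xd57f
Checksum = 0x2a80


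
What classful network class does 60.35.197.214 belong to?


First octet: 60
Binary: 00111100
0xxxxxxx -> Class A (1-126)
Class A, default mask 255.0.0.0 (/8)


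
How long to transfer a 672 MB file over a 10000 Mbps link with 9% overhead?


Effective throughput = 10000 * (1 - 9/100) = 9100 Mbps
File size in Mb = 672 * 8 = 5376 Mb
Time = 5376 / 9100
Time = 0.5908 seconds


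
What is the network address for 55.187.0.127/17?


IP:   00110111.10111011.00000000.01111111
Mask: 11111111.11111111.10000000.00000000
AND operation:
Net:  00110111.10111011.00000000.00000000
Network: 55.187.0.0/17


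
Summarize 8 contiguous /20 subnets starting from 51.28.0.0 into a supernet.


Original prefix: /20
Number of subnets: 8 = 2^3
New prefix = 20 - 3 = 17
Supernet: 51.28.0.0/17


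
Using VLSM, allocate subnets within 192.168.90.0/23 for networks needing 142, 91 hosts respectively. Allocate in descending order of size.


142 hosts -> /24 (254 usable): 192.168.90.0/24
91 hosts -> /25 (126 usable): 192.168.91.0/25
Allocation: 192.168.90.0/24 (142 hosts, 254 usable); 192.168.91.0/25 (91 hosts, 126 usable)


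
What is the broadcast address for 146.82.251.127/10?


Network: 146.64.0.0/10
Host bits = 22
Set all host bits to 1:
Broadcast: 146.127.255.255


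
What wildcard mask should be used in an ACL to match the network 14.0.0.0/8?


Subnet mask: 255.0.0.0
Wildcard = 255.255.255.255 - subnet mask
255 - 255 = 0
255 - 0 = 255
255 - 0 = 255
255 - 0 = 255
Wildcard: 0.255.255.255


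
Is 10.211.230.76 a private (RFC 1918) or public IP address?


RFC 1918 private ranges:
  10.0.0.0/8 (10.0.0.0 - 10.255.255.255)
  172.16.0.0/12 (172.16.0.0 - 172.31.255.255)
  192.168.0.0/16 (192.168.0.0 - 192.168.255.255)
Private (in 10.0.0.0/8)


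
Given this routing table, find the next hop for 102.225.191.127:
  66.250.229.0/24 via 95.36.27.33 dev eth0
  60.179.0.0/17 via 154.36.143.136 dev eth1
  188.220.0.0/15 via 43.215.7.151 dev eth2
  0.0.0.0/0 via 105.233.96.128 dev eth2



Longest prefix match for 102.225.191.127:
  /24 66.250.229.0: no
  /17 60.179.0.0: no
  /15 188.220.0.0: no
  /0 0.0.0.0: MATCH
Selected: next-hop 105.233.96.128 via eth2 (matched /0)


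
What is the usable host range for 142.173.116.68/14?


Network: 142.172.0.0
Broadcast: 142.175.255.255
First usable = network + 1
Last usable = broadcast - 1
Range: 142.172.0.1 to 142.175.255.254


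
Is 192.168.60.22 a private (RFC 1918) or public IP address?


RFC 1918 private ranges:
  10.0.0.0/8 (10.0.0.0 - 10.255.255.255)
  172.16.0.0/12 (172.16.0.0 - 172.31.255.255)
  192.168.0.0/16 (192.168.0.0 - 192.168.255.255)
Private (in 192.168.0.0/16)
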